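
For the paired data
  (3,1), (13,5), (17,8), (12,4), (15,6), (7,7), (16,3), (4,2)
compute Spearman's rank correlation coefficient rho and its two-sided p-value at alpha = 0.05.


Step 1: Rank x and y separately (midranks; no ties here).
rank(x): 3->1, 13->5, 17->8, 12->4, 15->6, 7->3, 16->7, 4->2
rank(y): 1->1, 5->5, 8->8, 4->4, 6->6, 7->7, 3->3, 2->2
Step 2: d_i = R_x(i) - R_y(i); compute d_i^2.
  (1-1)^2=0, (5-5)^2=0, (8-8)^2=0, (4-4)^2=0, (6-6)^2=0, (3-7)^2=16, (7-3)^2=16, (2-2)^2=0
sum(d^2) = 32.
Step 3: rho = 1 - 6*32 / (8*(8^2 - 1)) = 1 - 192/504 = 0.619048.
Step 4: Under H0, t = rho * sqrt((n-2)/(1-rho^2)) = 1.9308 ~ t(6).
Step 5: Two-sided p-value from the t-distribution with 6 df = 0.101733.
Step 6: alpha = 0.05. fail to reject H0.

rho = 0.6190, p = 0.101733, fail to reject H0 at alpha = 0.05.


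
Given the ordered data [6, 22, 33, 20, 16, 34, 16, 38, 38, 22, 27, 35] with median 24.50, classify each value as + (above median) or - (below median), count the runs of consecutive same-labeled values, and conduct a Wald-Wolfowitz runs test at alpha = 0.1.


Step 1: Compute median = 24.50; label A = above, B = below.
Labels in order: BBABBABAABAA  (n_A = 6, n_B = 6)
Step 2: Count runs R = 8.
Step 3: Under H0 (random ordering), E[R] = 2*n_A*n_B/(n_A+n_B) + 1 = 2*6*6/12 + 1 = 7.0000.
        Var[R] = 2*n_A*n_B*(2*n_A*n_B - n_A - n_B) / ((n_A+n_B)^2 * (n_A+n_B-1)) = 4320/1584 = 2.7273.
        SD[R] = 1.6514.
Step 4: Continuity-corrected z = (R - 0.5 - E[R]) / SD[R] = (8 - 0.5 - 7.0000) / 1.6514 = 0.3028.
Step 5: Two-sided p-value via normal approximation = 2*(1 - Phi(|z|)) = 0.762069.
Step 6: alpha = 0.1. fail to reject H0.

R = 8, z = 0.3028, p = 0.762069, fail to reject H0.


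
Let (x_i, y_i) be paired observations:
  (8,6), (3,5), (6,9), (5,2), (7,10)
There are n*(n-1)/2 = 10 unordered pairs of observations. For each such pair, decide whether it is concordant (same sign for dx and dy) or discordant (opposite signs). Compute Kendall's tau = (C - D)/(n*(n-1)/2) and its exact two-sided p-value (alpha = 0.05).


Step 1: Enumerate the 10 unordered pairs (i,j) with i<j and classify each by sign(x_j-x_i) * sign(y_j-y_i).
  (1,2):dx=-5,dy=-1->C; (1,3):dx=-2,dy=+3->D; (1,4):dx=-3,dy=-4->C; (1,5):dx=-1,dy=+4->D
  (2,3):dx=+3,dy=+4->C; (2,4):dx=+2,dy=-3->D; (2,5):dx=+4,dy=+5->C; (3,4):dx=-1,dy=-7->C
  (3,5):dx=+1,dy=+1->C; (4,5):dx=+2,dy=+8->C
Step 2: C = 7, D = 3, total pairs = 10.
Step 3: tau = (C - D)/(n(n-1)/2) = (7 - 3)/10 = 0.400000.
Step 4: Exact two-sided p-value (enumerate n! = 120 permutations of y under H0): p = 0.483333.
Step 5: alpha = 0.05. fail to reject H0.

tau_b = 0.4000 (C=7, D=3), p = 0.483333, fail to reject H0.


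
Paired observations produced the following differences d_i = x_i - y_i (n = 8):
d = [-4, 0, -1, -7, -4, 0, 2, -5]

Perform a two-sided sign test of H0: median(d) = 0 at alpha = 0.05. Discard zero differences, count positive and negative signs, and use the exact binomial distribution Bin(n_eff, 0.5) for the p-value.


Step 1: Discard zero differences. Original n = 8; n_eff = number of nonzero differences = 6.
Nonzero differences (with sign): -4, -1, -7, -4, +2, -5
Step 2: Count signs: positive = 1, negative = 5.
Step 3: Under H0: P(positive) = 0.5, so the number of positives S ~ Bin(6, 0.5).
Step 4: Two-sided exact p-value = sum of Bin(6,0.5) probabilities at or below the observed probability = 0.218750.
Step 5: alpha = 0.05. fail to reject H0.

n_eff = 6, pos = 1, neg = 5, p = 0.218750, fail to reject H0.


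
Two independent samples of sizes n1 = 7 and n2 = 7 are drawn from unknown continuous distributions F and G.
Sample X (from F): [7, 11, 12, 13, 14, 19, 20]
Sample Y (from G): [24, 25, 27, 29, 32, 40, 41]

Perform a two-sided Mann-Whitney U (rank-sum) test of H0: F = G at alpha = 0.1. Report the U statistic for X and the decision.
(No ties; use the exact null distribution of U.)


Step 1: Combine and sort all 14 observations; assign midranks.
sorted (value, group): (7,X), (11,X), (12,X), (13,X), (14,X), (19,X), (20,X), (24,Y), (25,Y), (27,Y), (29,Y), (32,Y), (40,Y), (41,Y)
ranks: 7->1, 11->2, 12->3, 13->4, 14->5, 19->6, 20->7, 24->8, 25->9, 27->10, 29->11, 32->12, 40->13, 41->14
Step 2: Rank sum for X: R1 = 1 + 2 + 3 + 4 + 5 + 6 + 7 = 28.
Step 3: U_X = R1 - n1(n1+1)/2 = 28 - 7*8/2 = 28 - 28 = 0.
       U_Y = n1*n2 - U_X = 49 - 0 = 49.
Step 4: No ties, so the exact null distribution of U (based on enumerating the C(14,7) = 3432 equally likely rank assignments) gives the two-sided p-value.
Step 5: p-value = 0.000583; compare to alpha = 0.1. reject H0.

U_X = 0, p = 0.000583, reject H0 at alpha = 0.1.


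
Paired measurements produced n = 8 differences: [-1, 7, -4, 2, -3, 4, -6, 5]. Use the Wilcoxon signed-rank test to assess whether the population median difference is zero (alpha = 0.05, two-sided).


Step 1: Drop any zero differences (none here) and take |d_i|.
|d| = [1, 7, 4, 2, 3, 4, 6, 5]
Step 2: Midrank |d_i| (ties get averaged ranks).
ranks: |1|->1, |7|->8, |4|->4.5, |2|->2, |3|->3, |4|->4.5, |6|->7, |5|->6
Step 3: Attach original signs; sum ranks with positive sign and with negative sign.
W+ = 8 + 2 + 4.5 + 6 = 20.5
W- = 1 + 4.5 + 3 + 7 = 15.5
(Check: W+ + W- = 36 should equal n(n+1)/2 = 36.)
Step 4: Test statistic W = min(W+, W-) = 15.5.
Step 5: Ties in |d|, so use the tie-corrected normal approximation.
        E[W] = n(n+1)/4 = 8*9/4 = 18.
        Tie groups: |d|=4 (t=2); sum(t^3 - t) = 6.
        Var[W] = n(n+1)(2n+1)/24 - sum(t^3-t)/48 = 1224/24 - 6/48 = 50.875.
        z = (W - E[W]) / sqrt(Var[W]) = (15.5 - 18) / 7.1327 = -0.3505.
        Two-sided p = 2*Phi(z) = 0.725964.
Step 6: alpha = 0.05. fail to reject H0.

W+ = 20.5, W- = 15.5, W = min = 15.5, p = 0.725964, fail to reject H0.


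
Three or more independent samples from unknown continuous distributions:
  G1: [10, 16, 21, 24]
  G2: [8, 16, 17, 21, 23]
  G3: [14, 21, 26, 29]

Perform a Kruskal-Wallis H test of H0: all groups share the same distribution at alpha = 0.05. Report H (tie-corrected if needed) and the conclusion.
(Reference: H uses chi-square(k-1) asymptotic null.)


Step 1: Combine all N = 13 observations and assign midranks.
sorted (value, group, rank): (8,G2,1), (10,G1,2), (14,G3,3), (16,G1,4.5), (16,G2,4.5), (17,G2,6), (21,G1,8), (21,G2,8), (21,G3,8), (23,G2,10), (24,G1,11), (26,G3,12), (29,G3,13)
Step 2: Sum ranks within each group.
R_1 = 25.5 (n_1 = 4)
R_2 = 29.5 (n_2 = 5)
R_3 = 36 (n_3 = 4)
Step 3: H = 12/(N(N+1)) * sum(R_i^2/n_i) - 3(N+1)
     = 12/(13*14) * (25.5^2/4 + 29.5^2/5 + 36^2/4) - 3*14
     = 0.065934 * 660.612 - 42
     = 1.556868.
Step 4: Ties present; correction factor C = 1 - 30/(13^3 - 13) = 0.986264. Corrected H = 1.556868 / 0.986264 = 1.578552.
Step 5: Under H0, H ~ chi^2(2); p-value = 0.454174.
Step 6: alpha = 0.05. fail to reject H0.

H = 1.5786, df = 2, p = 0.454174, fail to reject H0.


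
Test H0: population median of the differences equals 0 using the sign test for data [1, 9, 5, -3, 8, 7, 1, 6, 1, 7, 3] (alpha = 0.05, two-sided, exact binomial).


Step 1: Discard zero differences. Original n = 11; n_eff = number of nonzero differences = 11.
Nonzero differences (with sign): +1, +9, +5, -3, +8, +7, +1, +6, +1, +7, +3
Step 2: Count signs: positive = 10, negative = 1.
Step 3: Under H0: P(positive) = 0.5, so the number of positives S ~ Bin(11, 0.5).
Step 4: Two-sided exact p-value = sum of Bin(11,0.5) probabilities at or below the observed probability = 0.011719.
Step 5: alpha = 0.05. reject H0.

n_eff = 11, pos = 10, neg = 1, p = 0.011719, reject H0.


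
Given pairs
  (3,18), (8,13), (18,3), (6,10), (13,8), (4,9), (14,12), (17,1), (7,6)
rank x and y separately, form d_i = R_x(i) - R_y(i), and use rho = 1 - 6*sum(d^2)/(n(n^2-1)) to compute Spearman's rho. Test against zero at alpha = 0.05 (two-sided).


Step 1: Rank x and y separately (midranks; no ties here).
rank(x): 3->1, 8->5, 18->9, 6->3, 13->6, 4->2, 14->7, 17->8, 7->4
rank(y): 18->9, 13->8, 3->2, 10->6, 8->4, 9->5, 12->7, 1->1, 6->3
Step 2: d_i = R_x(i) - R_y(i); compute d_i^2.
  (1-9)^2=64, (5-8)^2=9, (9-2)^2=49, (3-6)^2=9, (6-4)^2=4, (2-5)^2=9, (7-7)^2=0, (8-1)^2=49, (4-3)^2=1
sum(d^2) = 194.
Step 3: rho = 1 - 6*194 / (9*(9^2 - 1)) = 1 - 1164/720 = -0.616667.
Step 4: Under H0, t = rho * sqrt((n-2)/(1-rho^2)) = -2.0725 ~ t(7).
Step 5: Two-sided p-value from the t-distribution with 7 df = 0.076929.
Step 6: alpha = 0.05. fail to reject H0.

rho = -0.6167, p = 0.076929, fail to reject H0 at alpha = 0.05.


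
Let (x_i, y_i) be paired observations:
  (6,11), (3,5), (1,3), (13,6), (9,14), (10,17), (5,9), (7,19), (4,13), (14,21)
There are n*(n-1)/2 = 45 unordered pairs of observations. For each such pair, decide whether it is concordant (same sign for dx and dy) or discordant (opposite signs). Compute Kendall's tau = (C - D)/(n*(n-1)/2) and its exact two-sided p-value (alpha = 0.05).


Step 1: Enumerate the 45 unordered pairs (i,j) with i<j and classify each by sign(x_j-x_i) * sign(y_j-y_i).
  (1,2):dx=-3,dy=-6->C; (1,3):dx=-5,dy=-8->C; (1,4):dx=+7,dy=-5->D; (1,5):dx=+3,dy=+3->C
  (1,6):dx=+4,dy=+6->C; (1,7):dx=-1,dy=-2->C; (1,8):dx=+1,dy=+8->C; (1,9):dx=-2,dy=+2->D
  (1,10):dx=+8,dy=+10->C; (2,3):dx=-2,dy=-2->C; (2,4):dx=+10,dy=+1->C; (2,5):dx=+6,dy=+9->C
  (2,6):dx=+7,dy=+12->C; (2,7):dx=+2,dy=+4->C; (2,8):dx=+4,dy=+14->C; (2,9):dx=+1,dy=+8->C
  (2,10):dx=+11,dy=+16->C; (3,4):dx=+12,dy=+3->C; (3,5):dx=+8,dy=+11->C; (3,6):dx=+9,dy=+14->C
  (3,7):dx=+4,dy=+6->C; (3,8):dx=+6,dy=+16->C; (3,9):dx=+3,dy=+10->C; (3,10):dx=+13,dy=+18->C
  (4,5):dx=-4,dy=+8->D; (4,6):dx=-3,dy=+11->D; (4,7):dx=-8,dy=+3->D; (4,8):dx=-6,dy=+13->D
  (4,9):dx=-9,dy=+7->D; (4,10):dx=+1,dy=+15->C; (5,6):dx=+1,dy=+3->C; (5,7):dx=-4,dy=-5->C
  (5,8):dx=-2,dy=+5->D; (5,9):dx=-5,dy=-1->C; (5,10):dx=+5,dy=+7->C; (6,7):dx=-5,dy=-8->C
  (6,8):dx=-3,dy=+2->D; (6,9):dx=-6,dy=-4->C; (6,10):dx=+4,dy=+4->C; (7,8):dx=+2,dy=+10->C
  (7,9):dx=-1,dy=+4->D; (7,10):dx=+9,dy=+12->C; (8,9):dx=-3,dy=-6->C; (8,10):dx=+7,dy=+2->C
  (9,10):dx=+10,dy=+8->C
Step 2: C = 35, D = 10, total pairs = 45.
Step 3: tau = (C - D)/(n(n-1)/2) = (35 - 10)/45 = 0.555556.
Step 4: Exact two-sided p-value (enumerate n! = 3628800 permutations of y under H0): p = 0.028609.
Step 5: alpha = 0.05. reject H0.

tau_b = 0.5556 (C=35, D=10), p = 0.028609, reject H0.


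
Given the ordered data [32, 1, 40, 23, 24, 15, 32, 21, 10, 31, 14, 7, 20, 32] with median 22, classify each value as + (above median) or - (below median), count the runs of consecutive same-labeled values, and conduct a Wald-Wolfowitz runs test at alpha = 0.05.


Step 1: Compute median = 22; label A = above, B = below.
Labels in order: ABAAABABBABBBA  (n_A = 7, n_B = 7)
Step 2: Count runs R = 9.
Step 3: Under H0 (random ordering), E[R] = 2*n_A*n_B/(n_A+n_B) + 1 = 2*7*7/14 + 1 = 8.0000.
        Var[R] = 2*n_A*n_B*(2*n_A*n_B - n_A - n_B) / ((n_A+n_B)^2 * (n_A+n_B-1)) = 8232/2548 = 3.2308.
        SD[R] = 1.7974.
Step 4: Continuity-corrected z = (R - 0.5 - E[R]) / SD[R] = (9 - 0.5 - 8.0000) / 1.7974 = 0.2782.
Step 5: Two-sided p-value via normal approximation = 2*(1 - Phi(|z|)) = 0.780879.
Step 6: alpha = 0.05. fail to reject H0.

R = 9, z = 0.2782, p = 0.780879, fail to reject H0.


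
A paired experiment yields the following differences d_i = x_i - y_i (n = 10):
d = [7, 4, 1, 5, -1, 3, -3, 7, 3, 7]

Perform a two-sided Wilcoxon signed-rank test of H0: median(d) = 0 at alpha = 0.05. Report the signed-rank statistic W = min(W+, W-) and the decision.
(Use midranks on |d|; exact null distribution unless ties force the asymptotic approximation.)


Step 1: Drop any zero differences (none here) and take |d_i|.
|d| = [7, 4, 1, 5, 1, 3, 3, 7, 3, 7]
Step 2: Midrank |d_i| (ties get averaged ranks).
ranks: |7|->9, |4|->6, |1|->1.5, |5|->7, |1|->1.5, |3|->4, |3|->4, |7|->9, |3|->4, |7|->9
Step 3: Attach original signs; sum ranks with positive sign and with negative sign.
W+ = 9 + 6 + 1.5 + 7 + 4 + 9 + 4 + 9 = 49.5
W- = 1.5 + 4 = 5.5
(Check: W+ + W- = 55 should equal n(n+1)/2 = 55.)
Step 4: Test statistic W = min(W+, W-) = 5.5.
Step 5: Ties in |d|, so use the tie-corrected normal approximation.
        E[W] = n(n+1)/4 = 10*11/4 = 27.5.
        Tie groups: |d|=1 (t=2), |d|=3 (t=3), |d|=7 (t=3); sum(t^3 - t) = 54.
        Var[W] = n(n+1)(2n+1)/24 - sum(t^3-t)/48 = 2310/24 - 54/48 = 95.125.
        z = (W - E[W]) / sqrt(Var[W]) = (5.5 - 27.5) / 9.7532 = -2.2557.
        Two-sided p = 2*Phi(z) = 0.024091.
Step 6: alpha = 0.05. reject H0.

W+ = 49.5, W- = 5.5, W = min = 5.5, p = 0.024091, reject H0.


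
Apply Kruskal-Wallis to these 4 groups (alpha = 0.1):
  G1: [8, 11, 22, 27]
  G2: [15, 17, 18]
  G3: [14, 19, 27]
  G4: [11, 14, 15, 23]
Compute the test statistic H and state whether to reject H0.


Step 1: Combine all N = 14 observations and assign midranks.
sorted (value, group, rank): (8,G1,1), (11,G1,2.5), (11,G4,2.5), (14,G3,4.5), (14,G4,4.5), (15,G2,6.5), (15,G4,6.5), (17,G2,8), (18,G2,9), (19,G3,10), (22,G1,11), (23,G4,12), (27,G1,13.5), (27,G3,13.5)
Step 2: Sum ranks within each group.
R_1 = 28 (n_1 = 4)
R_2 = 23.5 (n_2 = 3)
R_3 = 28 (n_3 = 3)
R_4 = 25.5 (n_4 = 4)
Step 3: H = 12/(N(N+1)) * sum(R_i^2/n_i) - 3(N+1)
     = 12/(14*15) * (28^2/4 + 23.5^2/3 + 28^2/3 + 25.5^2/4) - 3*15
     = 0.057143 * 803.979 - 45
     = 0.941667.
Step 4: Ties present; correction factor C = 1 - 24/(14^3 - 14) = 0.991209. Corrected H = 0.941667 / 0.991209 = 0.950018.
Step 5: Under H0, H ~ chi^2(3); p-value = 0.813343.
Step 6: alpha = 0.1. fail to reject H0.

H = 0.9500, df = 3, p = 0.813343, fail to reject H0.


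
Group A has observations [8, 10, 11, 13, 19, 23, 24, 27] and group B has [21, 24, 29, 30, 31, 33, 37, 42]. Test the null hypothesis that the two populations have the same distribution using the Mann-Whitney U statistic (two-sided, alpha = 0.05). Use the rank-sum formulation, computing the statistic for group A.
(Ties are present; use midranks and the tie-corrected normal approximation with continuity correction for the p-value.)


Step 1: Combine and sort all 16 observations; assign midranks.
sorted (value, group): (8,X), (10,X), (11,X), (13,X), (19,X), (21,Y), (23,X), (24,X), (24,Y), (27,X), (29,Y), (30,Y), (31,Y), (33,Y), (37,Y), (42,Y)
ranks: 8->1, 10->2, 11->3, 13->4, 19->5, 21->6, 23->7, 24->8.5, 24->8.5, 27->10, 29->11, 30->12, 31->13, 33->14, 37->15, 42->16
Step 2: Rank sum for X: R1 = 1 + 2 + 3 + 4 + 5 + 7 + 8.5 + 10 = 40.5.
Step 3: U_X = R1 - n1(n1+1)/2 = 40.5 - 8*9/2 = 40.5 - 36 = 4.5.
       U_Y = n1*n2 - U_X = 64 - 4.5 = 59.5.
Step 4: Ties are present, so use the tie-corrected normal approximation (with continuity correction) for the p-value.
Step 5: p-value = 0.004545; compare to alpha = 0.05. reject H0.

U_X = 4.5, p = 0.004545, reject H0 at alpha = 0.05.


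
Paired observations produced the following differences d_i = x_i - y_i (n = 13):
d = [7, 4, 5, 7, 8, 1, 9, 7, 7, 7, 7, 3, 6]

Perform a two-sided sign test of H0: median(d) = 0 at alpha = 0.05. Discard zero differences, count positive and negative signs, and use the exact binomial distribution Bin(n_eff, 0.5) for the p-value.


Step 1: Discard zero differences. Original n = 13; n_eff = number of nonzero differences = 13.
Nonzero differences (with sign): +7, +4, +5, +7, +8, +1, +9, +7, +7, +7, +7, +3, +6
Step 2: Count signs: positive = 13, negative = 0.
Step 3: Under H0: P(positive) = 0.5, so the number of positives S ~ Bin(13, 0.5).
Step 4: Two-sided exact p-value = sum of Bin(13,0.5) probabilities at or below the observed probability = 0.000244.
Step 5: alpha = 0.05. reject H0.

n_eff = 13, pos = 13, neg = 0, p = 0.000244, reject H0.


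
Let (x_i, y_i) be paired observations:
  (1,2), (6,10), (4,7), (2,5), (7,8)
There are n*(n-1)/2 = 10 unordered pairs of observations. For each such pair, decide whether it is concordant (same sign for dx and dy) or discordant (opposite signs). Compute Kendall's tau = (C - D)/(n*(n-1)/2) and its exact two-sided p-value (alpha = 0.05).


Step 1: Enumerate the 10 unordered pairs (i,j) with i<j and classify each by sign(x_j-x_i) * sign(y_j-y_i).
  (1,2):dx=+5,dy=+8->C; (1,3):dx=+3,dy=+5->C; (1,4):dx=+1,dy=+3->C; (1,5):dx=+6,dy=+6->C
  (2,3):dx=-2,dy=-3->C; (2,4):dx=-4,dy=-5->C; (2,5):dx=+1,dy=-2->D; (3,4):dx=-2,dy=-2->C
  (3,5):dx=+3,dy=+1->C; (4,5):dx=+5,dy=+3->C
Step 2: C = 9, D = 1, total pairs = 10.
Step 3: tau = (C - D)/(n(n-1)/2) = (9 - 1)/10 = 0.800000.
Step 4: Exact two-sided p-value (enumerate n! = 120 permutations of y under H0): p = 0.083333.
Step 5: alpha = 0.05. fail to reject H0.

tau_b = 0.8000 (C=9, D=1), p = 0.083333, fail to reject H0.


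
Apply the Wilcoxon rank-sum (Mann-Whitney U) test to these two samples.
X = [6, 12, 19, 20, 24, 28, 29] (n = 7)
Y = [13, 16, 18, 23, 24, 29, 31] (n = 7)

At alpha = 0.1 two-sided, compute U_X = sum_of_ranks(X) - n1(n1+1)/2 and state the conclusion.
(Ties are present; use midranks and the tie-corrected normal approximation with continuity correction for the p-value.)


Step 1: Combine and sort all 14 observations; assign midranks.
sorted (value, group): (6,X), (12,X), (13,Y), (16,Y), (18,Y), (19,X), (20,X), (23,Y), (24,X), (24,Y), (28,X), (29,X), (29,Y), (31,Y)
ranks: 6->1, 12->2, 13->3, 16->4, 18->5, 19->6, 20->7, 23->8, 24->9.5, 24->9.5, 28->11, 29->12.5, 29->12.5, 31->14
Step 2: Rank sum for X: R1 = 1 + 2 + 6 + 7 + 9.5 + 11 + 12.5 = 49.
Step 3: U_X = R1 - n1(n1+1)/2 = 49 - 7*8/2 = 49 - 28 = 21.
       U_Y = n1*n2 - U_X = 49 - 21 = 28.
Step 4: Ties are present, so use the tie-corrected normal approximation (with continuity correction) for the p-value.
Step 5: p-value = 0.700852; compare to alpha = 0.1. fail to reject H0.

U_X = 21, p = 0.700852, fail to reject H0 at alpha = 0.1.


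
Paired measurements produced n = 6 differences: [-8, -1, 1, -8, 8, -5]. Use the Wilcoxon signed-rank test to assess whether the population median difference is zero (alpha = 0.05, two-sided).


Step 1: Drop any zero differences (none here) and take |d_i|.
|d| = [8, 1, 1, 8, 8, 5]
Step 2: Midrank |d_i| (ties get averaged ranks).
ranks: |8|->5, |1|->1.5, |1|->1.5, |8|->5, |8|->5, |5|->3
Step 3: Attach original signs; sum ranks with positive sign and with negative sign.
W+ = 1.5 + 5 = 6.5
W- = 5 + 1.5 + 5 + 3 = 14.5
(Check: W+ + W- = 21 should equal n(n+1)/2 = 21.)
Step 4: Test statistic W = min(W+, W-) = 6.5.
Step 5: Ties in |d|, so use the tie-corrected normal approximation.
        E[W] = n(n+1)/4 = 6*7/4 = 10.5.
        Tie groups: |d|=1 (t=2), |d|=8 (t=3); sum(t^3 - t) = 30.
        Var[W] = n(n+1)(2n+1)/24 - sum(t^3-t)/48 = 546/24 - 30/48 = 22.125.
        z = (W - E[W]) / sqrt(Var[W]) = (6.5 - 10.5) / 4.7037 = -0.8504.
        Two-sided p = 2*Phi(z) = 0.395108.
Step 6: alpha = 0.05. fail to reject H0.

W+ = 6.5, W- = 14.5, W = min = 6.5, p = 0.395108, fail to reject H0.


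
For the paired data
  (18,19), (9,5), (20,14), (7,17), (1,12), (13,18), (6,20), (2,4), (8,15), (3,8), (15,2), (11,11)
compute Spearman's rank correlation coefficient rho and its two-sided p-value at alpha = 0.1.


Step 1: Rank x and y separately (midranks; no ties here).
rank(x): 18->11, 9->7, 20->12, 7->5, 1->1, 13->9, 6->4, 2->2, 8->6, 3->3, 15->10, 11->8
rank(y): 19->11, 5->3, 14->7, 17->9, 12->6, 18->10, 20->12, 4->2, 15->8, 8->4, 2->1, 11->5
Step 2: d_i = R_x(i) - R_y(i); compute d_i^2.
  (11-11)^2=0, (7-3)^2=16, (12-7)^2=25, (5-9)^2=16, (1-6)^2=25, (9-10)^2=1, (4-12)^2=64, (2-2)^2=0, (6-8)^2=4, (3-4)^2=1, (10-1)^2=81, (8-5)^2=9
sum(d^2) = 242.
Step 3: rho = 1 - 6*242 / (12*(12^2 - 1)) = 1 - 1452/1716 = 0.153846.
Step 4: Under H0, t = rho * sqrt((n-2)/(1-rho^2)) = 0.4924 ~ t(10).
Step 5: Two-sided p-value from the t-distribution with 10 df = 0.633091.
Step 6: alpha = 0.1. fail to reject H0.

rho = 0.1538, p = 0.633091, fail to reject H0 at alpha = 0.1.


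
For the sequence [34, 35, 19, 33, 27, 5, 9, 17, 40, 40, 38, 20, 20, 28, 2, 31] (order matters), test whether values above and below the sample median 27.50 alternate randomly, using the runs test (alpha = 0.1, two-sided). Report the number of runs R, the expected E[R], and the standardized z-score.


Step 1: Compute median = 27.50; label A = above, B = below.
Labels in order: AABABBBBAAABBABA  (n_A = 8, n_B = 8)
Step 2: Count runs R = 9.
Step 3: Under H0 (random ordering), E[R] = 2*n_A*n_B/(n_A+n_B) + 1 = 2*8*8/16 + 1 = 9.0000.
        Var[R] = 2*n_A*n_B*(2*n_A*n_B - n_A - n_B) / ((n_A+n_B)^2 * (n_A+n_B-1)) = 14336/3840 = 3.7333.
        SD[R] = 1.9322.
Step 4: R = E[R], so z = 0 with no continuity correction.
Step 5: Two-sided p-value via normal approximation = 2*(1 - Phi(|z|)) = 1.000000.
Step 6: alpha = 0.1. fail to reject H0.

R = 9, z = 0.0000, p = 1.000000, fail to reject H0.


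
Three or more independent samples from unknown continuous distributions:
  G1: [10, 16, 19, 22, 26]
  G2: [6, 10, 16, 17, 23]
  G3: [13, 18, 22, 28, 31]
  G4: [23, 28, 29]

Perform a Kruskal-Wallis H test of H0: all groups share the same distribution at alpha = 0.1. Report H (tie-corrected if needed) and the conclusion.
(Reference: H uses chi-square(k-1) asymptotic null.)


Step 1: Combine all N = 18 observations and assign midranks.
sorted (value, group, rank): (6,G2,1), (10,G1,2.5), (10,G2,2.5), (13,G3,4), (16,G1,5.5), (16,G2,5.5), (17,G2,7), (18,G3,8), (19,G1,9), (22,G1,10.5), (22,G3,10.5), (23,G2,12.5), (23,G4,12.5), (26,G1,14), (28,G3,15.5), (28,G4,15.5), (29,G4,17), (31,G3,18)
Step 2: Sum ranks within each group.
R_1 = 41.5 (n_1 = 5)
R_2 = 28.5 (n_2 = 5)
R_3 = 56 (n_3 = 5)
R_4 = 45 (n_4 = 3)
Step 3: H = 12/(N(N+1)) * sum(R_i^2/n_i) - 3(N+1)
     = 12/(18*19) * (41.5^2/5 + 28.5^2/5 + 56^2/5 + 45^2/3) - 3*19
     = 0.035088 * 1809.1 - 57
     = 6.477193.
Step 4: Ties present; correction factor C = 1 - 30/(18^3 - 18) = 0.994840. Corrected H = 6.477193 / 0.994840 = 6.510788.
Step 5: Under H0, H ~ chi^2(3); p-value = 0.089238.
Step 6: alpha = 0.1. reject H0.

H = 6.5108, df = 3, p = 0.089238, reject H0.


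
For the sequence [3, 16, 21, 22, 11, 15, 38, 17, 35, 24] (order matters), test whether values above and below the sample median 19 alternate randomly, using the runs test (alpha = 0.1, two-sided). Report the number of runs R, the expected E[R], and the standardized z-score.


Step 1: Compute median = 19; label A = above, B = below.
Labels in order: BBAABBABAA  (n_A = 5, n_B = 5)
Step 2: Count runs R = 6.
Step 3: Under H0 (random ordering), E[R] = 2*n_A*n_B/(n_A+n_B) + 1 = 2*5*5/10 + 1 = 6.0000.
        Var[R] = 2*n_A*n_B*(2*n_A*n_B - n_A - n_B) / ((n_A+n_B)^2 * (n_A+n_B-1)) = 2000/900 = 2.2222.
        SD[R] = 1.4907.
Step 4: R = E[R], so z = 0 with no continuity correction.
Step 5: Two-sided p-value via normal approximation = 2*(1 - Phi(|z|)) = 1.000000.
Step 6: alpha = 0.1. fail to reject H0.

R = 6, z = 0.0000, p = 1.000000, fail to reject H0.


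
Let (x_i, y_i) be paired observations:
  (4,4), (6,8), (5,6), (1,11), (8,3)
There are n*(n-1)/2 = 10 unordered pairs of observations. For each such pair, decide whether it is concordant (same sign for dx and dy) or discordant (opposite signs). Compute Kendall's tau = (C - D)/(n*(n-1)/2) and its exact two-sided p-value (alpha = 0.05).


Step 1: Enumerate the 10 unordered pairs (i,j) with i<j and classify each by sign(x_j-x_i) * sign(y_j-y_i).
  (1,2):dx=+2,dy=+4->C; (1,3):dx=+1,dy=+2->C; (1,4):dx=-3,dy=+7->D; (1,5):dx=+4,dy=-1->D
  (2,3):dx=-1,dy=-2->C; (2,4):dx=-5,dy=+3->D; (2,5):dx=+2,dy=-5->D; (3,4):dx=-4,dy=+5->D
  (3,5):dx=+3,dy=-3->D; (4,5):dx=+7,dy=-8->D
Step 2: C = 3, D = 7, total pairs = 10.
Step 3: tau = (C - D)/(n(n-1)/2) = (3 - 7)/10 = -0.400000.
Step 4: Exact two-sided p-value (enumerate n! = 120 permutations of y under H0): p = 0.483333.
Step 5: alpha = 0.05. fail to reject H0.

tau_b = -0.4000 (C=3, D=7), p = 0.483333, fail to reject H0.


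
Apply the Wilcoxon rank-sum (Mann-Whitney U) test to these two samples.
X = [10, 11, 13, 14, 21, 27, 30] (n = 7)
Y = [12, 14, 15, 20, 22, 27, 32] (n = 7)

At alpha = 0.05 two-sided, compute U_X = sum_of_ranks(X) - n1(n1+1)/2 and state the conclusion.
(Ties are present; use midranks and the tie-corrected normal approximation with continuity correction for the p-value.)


Step 1: Combine and sort all 14 observations; assign midranks.
sorted (value, group): (10,X), (11,X), (12,Y), (13,X), (14,X), (14,Y), (15,Y), (20,Y), (21,X), (22,Y), (27,X), (27,Y), (30,X), (32,Y)
ranks: 10->1, 11->2, 12->3, 13->4, 14->5.5, 14->5.5, 15->7, 20->8, 21->9, 22->10, 27->11.5, 27->11.5, 30->13, 32->14
Step 2: Rank sum for X: R1 = 1 + 2 + 4 + 5.5 + 9 + 11.5 + 13 = 46.
Step 3: U_X = R1 - n1(n1+1)/2 = 46 - 7*8/2 = 46 - 28 = 18.
       U_Y = n1*n2 - U_X = 49 - 18 = 31.
Step 4: Ties are present, so use the tie-corrected normal approximation (with continuity correction) for the p-value.
Step 5: p-value = 0.442284; compare to alpha = 0.05. fail to reject H0.

U_X = 18, p = 0.442284, fail to reject H0 at alpha = 0.05.


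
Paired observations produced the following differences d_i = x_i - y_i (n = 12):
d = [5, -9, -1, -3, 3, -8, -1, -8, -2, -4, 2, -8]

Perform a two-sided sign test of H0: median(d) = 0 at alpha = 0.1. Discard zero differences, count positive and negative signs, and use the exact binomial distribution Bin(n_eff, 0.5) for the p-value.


Step 1: Discard zero differences. Original n = 12; n_eff = number of nonzero differences = 12.
Nonzero differences (with sign): +5, -9, -1, -3, +3, -8, -1, -8, -2, -4, +2, -8
Step 2: Count signs: positive = 3, negative = 9.
Step 3: Under H0: P(positive) = 0.5, so the number of positives S ~ Bin(12, 0.5).
Step 4: Two-sided exact p-value = sum of Bin(12,0.5) probabilities at or below the observed probability = 0.145996.
Step 5: alpha = 0.1. fail to reject H0.

n_eff = 12, pos = 3, neg = 9, p = 0.145996, fail to reject H0.


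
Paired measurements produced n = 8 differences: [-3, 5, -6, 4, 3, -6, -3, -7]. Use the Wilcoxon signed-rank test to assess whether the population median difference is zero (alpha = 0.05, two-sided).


Step 1: Drop any zero differences (none here) and take |d_i|.
|d| = [3, 5, 6, 4, 3, 6, 3, 7]
Step 2: Midrank |d_i| (ties get averaged ranks).
ranks: |3|->2, |5|->5, |6|->6.5, |4|->4, |3|->2, |6|->6.5, |3|->2, |7|->8
Step 3: Attach original signs; sum ranks with positive sign and with negative sign.
W+ = 5 + 4 + 2 = 11
W- = 2 + 6.5 + 6.5 + 2 + 8 = 25
(Check: W+ + W- = 36 should equal n(n+1)/2 = 36.)
Step 4: Test statistic W = min(W+, W-) = 11.
Step 5: Ties in |d|, so use the tie-corrected normal approximation.
        E[W] = n(n+1)/4 = 8*9/4 = 18.
        Tie groups: |d|=3 (t=3), |d|=6 (t=2); sum(t^3 - t) = 30.
        Var[W] = n(n+1)(2n+1)/24 - sum(t^3-t)/48 = 1224/24 - 30/48 = 50.375.
        z = (W - E[W]) / sqrt(Var[W]) = (11 - 18) / 7.0975 = -0.9863.
        Two-sided p = 2*Phi(z) = 0.324007.
Step 6: alpha = 0.05. fail to reject H0.

W+ = 11, W- = 25, W = min = 11, p = 0.324007, fail to reject H0.


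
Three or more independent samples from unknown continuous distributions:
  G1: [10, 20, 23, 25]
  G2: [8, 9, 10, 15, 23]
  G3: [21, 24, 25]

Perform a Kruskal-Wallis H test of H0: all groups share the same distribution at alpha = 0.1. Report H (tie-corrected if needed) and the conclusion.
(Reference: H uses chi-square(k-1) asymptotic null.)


Step 1: Combine all N = 12 observations and assign midranks.
sorted (value, group, rank): (8,G2,1), (9,G2,2), (10,G1,3.5), (10,G2,3.5), (15,G2,5), (20,G1,6), (21,G3,7), (23,G1,8.5), (23,G2,8.5), (24,G3,10), (25,G1,11.5), (25,G3,11.5)
Step 2: Sum ranks within each group.
R_1 = 29.5 (n_1 = 4)
R_2 = 20 (n_2 = 5)
R_3 = 28.5 (n_3 = 3)
Step 3: H = 12/(N(N+1)) * sum(R_i^2/n_i) - 3(N+1)
     = 12/(12*13) * (29.5^2/4 + 20^2/5 + 28.5^2/3) - 3*13
     = 0.076923 * 568.312 - 39
     = 4.716346.
Step 4: Ties present; correction factor C = 1 - 18/(12^3 - 12) = 0.989510. Corrected H = 4.716346 / 0.989510 = 4.766343.
Step 5: Under H0, H ~ chi^2(2); p-value = 0.092258.
Step 6: alpha = 0.1. reject H0.

H = 4.7663, df = 2, p = 0.092258, reject H0.


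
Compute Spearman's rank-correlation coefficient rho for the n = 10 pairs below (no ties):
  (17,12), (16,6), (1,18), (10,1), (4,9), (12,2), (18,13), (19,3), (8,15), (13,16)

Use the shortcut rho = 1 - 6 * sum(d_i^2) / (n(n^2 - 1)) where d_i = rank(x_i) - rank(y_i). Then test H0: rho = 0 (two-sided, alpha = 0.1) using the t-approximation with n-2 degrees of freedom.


Step 1: Rank x and y separately (midranks; no ties here).
rank(x): 17->8, 16->7, 1->1, 10->4, 4->2, 12->5, 18->9, 19->10, 8->3, 13->6
rank(y): 12->6, 6->4, 18->10, 1->1, 9->5, 2->2, 13->7, 3->3, 15->8, 16->9
Step 2: d_i = R_x(i) - R_y(i); compute d_i^2.
  (8-6)^2=4, (7-4)^2=9, (1-10)^2=81, (4-1)^2=9, (2-5)^2=9, (5-2)^2=9, (9-7)^2=4, (10-3)^2=49, (3-8)^2=25, (6-9)^2=9
sum(d^2) = 208.
Step 3: rho = 1 - 6*208 / (10*(10^2 - 1)) = 1 - 1248/990 = -0.260606.
Step 4: Under H0, t = rho * sqrt((n-2)/(1-rho^2)) = -0.7635 ~ t(8).
Step 5: Two-sided p-value from the t-distribution with 8 df = 0.467089.
Step 6: alpha = 0.1. fail to reject H0.

rho = -0.2606, p = 0.467089, fail to reject H0 at alpha = 0.1.


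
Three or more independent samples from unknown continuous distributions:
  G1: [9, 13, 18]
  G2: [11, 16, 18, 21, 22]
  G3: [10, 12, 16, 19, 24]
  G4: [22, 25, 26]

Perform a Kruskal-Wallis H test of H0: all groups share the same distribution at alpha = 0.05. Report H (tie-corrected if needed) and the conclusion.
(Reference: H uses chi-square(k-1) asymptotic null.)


Step 1: Combine all N = 16 observations and assign midranks.
sorted (value, group, rank): (9,G1,1), (10,G3,2), (11,G2,3), (12,G3,4), (13,G1,5), (16,G2,6.5), (16,G3,6.5), (18,G1,8.5), (18,G2,8.5), (19,G3,10), (21,G2,11), (22,G2,12.5), (22,G4,12.5), (24,G3,14), (25,G4,15), (26,G4,16)
Step 2: Sum ranks within each group.
R_1 = 14.5 (n_1 = 3)
R_2 = 41.5 (n_2 = 5)
R_3 = 36.5 (n_3 = 5)
R_4 = 43.5 (n_4 = 3)
Step 3: H = 12/(N(N+1)) * sum(R_i^2/n_i) - 3(N+1)
     = 12/(16*17) * (14.5^2/3 + 41.5^2/5 + 36.5^2/5 + 43.5^2/3) - 3*17
     = 0.044118 * 1311.73 - 51
     = 6.870588.
Step 4: Ties present; correction factor C = 1 - 18/(16^3 - 16) = 0.995588. Corrected H = 6.870588 / 0.995588 = 6.901034.
Step 5: Under H0, H ~ chi^2(3); p-value = 0.075120.
Step 6: alpha = 0.05. fail to reject H0.

H = 6.9010, df = 3, p = 0.075120, fail to reject H0.


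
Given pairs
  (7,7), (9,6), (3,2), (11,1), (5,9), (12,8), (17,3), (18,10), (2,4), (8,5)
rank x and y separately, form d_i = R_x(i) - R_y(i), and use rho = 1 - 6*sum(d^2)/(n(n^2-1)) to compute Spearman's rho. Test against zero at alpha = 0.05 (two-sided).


Step 1: Rank x and y separately (midranks; no ties here).
rank(x): 7->4, 9->6, 3->2, 11->7, 5->3, 12->8, 17->9, 18->10, 2->1, 8->5
rank(y): 7->7, 6->6, 2->2, 1->1, 9->9, 8->8, 3->3, 10->10, 4->4, 5->5
Step 2: d_i = R_x(i) - R_y(i); compute d_i^2.
  (4-7)^2=9, (6-6)^2=0, (2-2)^2=0, (7-1)^2=36, (3-9)^2=36, (8-8)^2=0, (9-3)^2=36, (10-10)^2=0, (1-4)^2=9, (5-5)^2=0
sum(d^2) = 126.
Step 3: rho = 1 - 6*126 / (10*(10^2 - 1)) = 1 - 756/990 = 0.236364.
Step 4: Under H0, t = rho * sqrt((n-2)/(1-rho^2)) = 0.6880 ~ t(8).
Step 5: Two-sided p-value from the t-distribution with 8 df = 0.510885.
Step 6: alpha = 0.05. fail to reject H0.

rho = 0.2364, p = 0.510885, fail to reject H0 at alpha = 0.05.


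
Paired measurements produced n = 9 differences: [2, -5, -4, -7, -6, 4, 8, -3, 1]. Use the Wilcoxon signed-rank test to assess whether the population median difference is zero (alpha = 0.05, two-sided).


Step 1: Drop any zero differences (none here) and take |d_i|.
|d| = [2, 5, 4, 7, 6, 4, 8, 3, 1]
Step 2: Midrank |d_i| (ties get averaged ranks).
ranks: |2|->2, |5|->6, |4|->4.5, |7|->8, |6|->7, |4|->4.5, |8|->9, |3|->3, |1|->1
Step 3: Attach original signs; sum ranks with positive sign and with negative sign.
W+ = 2 + 4.5 + 9 + 1 = 16.5
W- = 6 + 4.5 + 8 + 7 + 3 = 28.5
(Check: W+ + W- = 45 should equal n(n+1)/2 = 45.)
Step 4: Test statistic W = min(W+, W-) = 16.5.
Step 5: Ties in |d|, so use the tie-corrected normal approximation.
        E[W] = n(n+1)/4 = 9*10/4 = 22.5.
        Tie groups: |d|=4 (t=2); sum(t^3 - t) = 6.
        Var[W] = n(n+1)(2n+1)/24 - sum(t^3-t)/48 = 1710/24 - 6/48 = 71.125.
        z = (W - E[W]) / sqrt(Var[W]) = (16.5 - 22.5) / 8.4336 = -0.7114.
        Two-sided p = 2*Phi(z) = 0.476810.
Step 6: alpha = 0.05. fail to reject H0.

W+ = 16.5, W- = 28.5, W = min = 16.5, p = 0.476810, fail to reject H0.


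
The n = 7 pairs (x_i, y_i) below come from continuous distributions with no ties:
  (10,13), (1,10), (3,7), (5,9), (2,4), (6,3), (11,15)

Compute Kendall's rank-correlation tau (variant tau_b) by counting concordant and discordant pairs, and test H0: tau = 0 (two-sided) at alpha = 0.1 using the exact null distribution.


Step 1: Enumerate the 21 unordered pairs (i,j) with i<j and classify each by sign(x_j-x_i) * sign(y_j-y_i).
  (1,2):dx=-9,dy=-3->C; (1,3):dx=-7,dy=-6->C; (1,4):dx=-5,dy=-4->C; (1,5):dx=-8,dy=-9->C
  (1,6):dx=-4,dy=-10->C; (1,7):dx=+1,dy=+2->C; (2,3):dx=+2,dy=-3->D; (2,4):dx=+4,dy=-1->D
  (2,5):dx=+1,dy=-6->D; (2,6):dx=+5,dy=-7->D; (2,7):dx=+10,dy=+5->C; (3,4):dx=+2,dy=+2->C
  (3,5):dx=-1,dy=-3->C; (3,6):dx=+3,dy=-4->D; (3,7):dx=+8,dy=+8->C; (4,5):dx=-3,dy=-5->C
  (4,6):dx=+1,dy=-6->D; (4,7):dx=+6,dy=+6->C; (5,6):dx=+4,dy=-1->D; (5,7):dx=+9,dy=+11->C
  (6,7):dx=+5,dy=+12->C
Step 2: C = 14, D = 7, total pairs = 21.
Step 3: tau = (C - D)/(n(n-1)/2) = (14 - 7)/21 = 0.333333.
Step 4: Exact two-sided p-value (enumerate n! = 5040 permutations of y under H0): p = 0.381349.
Step 5: alpha = 0.1. fail to reject H0.

tau_b = 0.3333 (C=14, D=7), p = 0.381349, fail to reject H0.


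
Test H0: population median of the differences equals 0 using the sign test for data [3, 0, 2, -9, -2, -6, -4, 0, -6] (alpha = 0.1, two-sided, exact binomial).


Step 1: Discard zero differences. Original n = 9; n_eff = number of nonzero differences = 7.
Nonzero differences (with sign): +3, +2, -9, -2, -6, -4, -6
Step 2: Count signs: positive = 2, negative = 5.
Step 3: Under H0: P(positive) = 0.5, so the number of positives S ~ Bin(7, 0.5).
Step 4: Two-sided exact p-value = sum of Bin(7,0.5) probabilities at or below the observed probability = 0.453125.
Step 5: alpha = 0.1. fail to reject H0.

n_eff = 7, pos = 2, neg = 5, p = 0.453125, fail to reject H0.


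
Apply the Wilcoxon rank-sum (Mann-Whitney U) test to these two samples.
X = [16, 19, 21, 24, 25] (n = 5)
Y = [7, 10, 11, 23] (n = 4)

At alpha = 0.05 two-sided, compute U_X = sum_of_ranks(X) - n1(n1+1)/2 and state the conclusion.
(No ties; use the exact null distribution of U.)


Step 1: Combine and sort all 9 observations; assign midranks.
sorted (value, group): (7,Y), (10,Y), (11,Y), (16,X), (19,X), (21,X), (23,Y), (24,X), (25,X)
ranks: 7->1, 10->2, 11->3, 16->4, 19->5, 21->6, 23->7, 24->8, 25->9
Step 2: Rank sum for X: R1 = 4 + 5 + 6 + 8 + 9 = 32.
Step 3: U_X = R1 - n1(n1+1)/2 = 32 - 5*6/2 = 32 - 15 = 17.
       U_Y = n1*n2 - U_X = 20 - 17 = 3.
Step 4: No ties, so the exact null distribution of U (based on enumerating the C(9,5) = 126 equally likely rank assignments) gives the two-sided p-value.
Step 5: p-value = 0.111111; compare to alpha = 0.05. fail to reject H0.

U_X = 17, p = 0.111111, fail to reject H0 at alpha = 0.05.


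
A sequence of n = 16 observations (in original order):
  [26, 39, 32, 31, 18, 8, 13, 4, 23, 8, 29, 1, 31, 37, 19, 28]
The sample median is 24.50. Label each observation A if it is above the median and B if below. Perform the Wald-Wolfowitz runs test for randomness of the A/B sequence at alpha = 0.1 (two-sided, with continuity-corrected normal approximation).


Step 1: Compute median = 24.50; label A = above, B = below.
Labels in order: AAAABBBBBBABAABA  (n_A = 8, n_B = 8)
Step 2: Count runs R = 7.
Step 3: Under H0 (random ordering), E[R] = 2*n_A*n_B/(n_A+n_B) + 1 = 2*8*8/16 + 1 = 9.0000.
        Var[R] = 2*n_A*n_B*(2*n_A*n_B - n_A - n_B) / ((n_A+n_B)^2 * (n_A+n_B-1)) = 14336/3840 = 3.7333.
        SD[R] = 1.9322.
Step 4: Continuity-corrected z = (R + 0.5 - E[R]) / SD[R] = (7 + 0.5 - 9.0000) / 1.9322 = -0.7763.
Step 5: Two-sided p-value via normal approximation = 2*(1 - Phi(|z|)) = 0.437558.
Step 6: alpha = 0.1. fail to reject H0.

R = 7, z = -0.7763, p = 0.437558, fail to reject H0.


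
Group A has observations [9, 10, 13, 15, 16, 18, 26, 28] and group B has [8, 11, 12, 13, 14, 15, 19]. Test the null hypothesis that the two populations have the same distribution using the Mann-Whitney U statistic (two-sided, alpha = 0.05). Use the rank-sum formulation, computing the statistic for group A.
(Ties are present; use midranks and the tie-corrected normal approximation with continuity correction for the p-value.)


Step 1: Combine and sort all 15 observations; assign midranks.
sorted (value, group): (8,Y), (9,X), (10,X), (11,Y), (12,Y), (13,X), (13,Y), (14,Y), (15,X), (15,Y), (16,X), (18,X), (19,Y), (26,X), (28,X)
ranks: 8->1, 9->2, 10->3, 11->4, 12->5, 13->6.5, 13->6.5, 14->8, 15->9.5, 15->9.5, 16->11, 18->12, 19->13, 26->14, 28->15
Step 2: Rank sum for X: R1 = 2 + 3 + 6.5 + 9.5 + 11 + 12 + 14 + 15 = 73.
Step 3: U_X = R1 - n1(n1+1)/2 = 73 - 8*9/2 = 73 - 36 = 37.
       U_Y = n1*n2 - U_X = 56 - 37 = 19.
Step 4: Ties are present, so use the tie-corrected normal approximation (with continuity correction) for the p-value.
Step 5: p-value = 0.324405; compare to alpha = 0.05. fail to reject H0.

U_X = 37, p = 0.324405, fail to reject H0 at alpha = 0.05.


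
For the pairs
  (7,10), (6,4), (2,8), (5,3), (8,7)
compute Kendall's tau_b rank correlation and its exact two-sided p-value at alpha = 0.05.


Step 1: Enumerate the 10 unordered pairs (i,j) with i<j and classify each by sign(x_j-x_i) * sign(y_j-y_i).
  (1,2):dx=-1,dy=-6->C; (1,3):dx=-5,dy=-2->C; (1,4):dx=-2,dy=-7->C; (1,5):dx=+1,dy=-3->D
  (2,3):dx=-4,dy=+4->D; (2,4):dx=-1,dy=-1->C; (2,5):dx=+2,dy=+3->C; (3,4):dx=+3,dy=-5->D
  (3,5):dx=+6,dy=-1->D; (4,5):dx=+3,dy=+4->C
Step 2: C = 6, D = 4, total pairs = 10.
Step 3: tau = (C - D)/(n(n-1)/2) = (6 - 4)/10 = 0.200000.
Step 4: Exact two-sided p-value (enumerate n! = 120 permutations of y under H0): p = 0.816667.
Step 5: alpha = 0.05. fail to reject H0.

tau_b = 0.2000 (C=6, D=4), p = 0.816667, fail to reject H0.


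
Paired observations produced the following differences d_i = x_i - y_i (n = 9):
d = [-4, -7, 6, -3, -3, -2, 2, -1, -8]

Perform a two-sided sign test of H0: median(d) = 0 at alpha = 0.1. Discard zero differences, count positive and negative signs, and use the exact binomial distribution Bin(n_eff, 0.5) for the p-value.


Step 1: Discard zero differences. Original n = 9; n_eff = number of nonzero differences = 9.
Nonzero differences (with sign): -4, -7, +6, -3, -3, -2, +2, -1, -8
Step 2: Count signs: positive = 2, negative = 7.
Step 3: Under H0: P(positive) = 0.5, so the number of positives S ~ Bin(9, 0.5).
Step 4: Two-sided exact p-value = sum of Bin(9,0.5) probabilities at or below the observed probability = 0.179688.
Step 5: alpha = 0.1. fail to reject H0.

n_eff = 9, pos = 2, neg = 7, p = 0.179688, fail to reject H0.


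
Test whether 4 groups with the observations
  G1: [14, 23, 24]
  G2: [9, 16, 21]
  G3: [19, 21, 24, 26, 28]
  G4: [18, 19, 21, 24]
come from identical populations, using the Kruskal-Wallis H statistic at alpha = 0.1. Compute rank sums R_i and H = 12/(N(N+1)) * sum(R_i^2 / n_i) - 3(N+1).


Step 1: Combine all N = 15 observations and assign midranks.
sorted (value, group, rank): (9,G2,1), (14,G1,2), (16,G2,3), (18,G4,4), (19,G3,5.5), (19,G4,5.5), (21,G2,8), (21,G3,8), (21,G4,8), (23,G1,10), (24,G1,12), (24,G3,12), (24,G4,12), (26,G3,14), (28,G3,15)
Step 2: Sum ranks within each group.
R_1 = 24 (n_1 = 3)
R_2 = 12 (n_2 = 3)
R_3 = 54.5 (n_3 = 5)
R_4 = 29.5 (n_4 = 4)
Step 3: H = 12/(N(N+1)) * sum(R_i^2/n_i) - 3(N+1)
     = 12/(15*16) * (24^2/3 + 12^2/3 + 54.5^2/5 + 29.5^2/4) - 3*16
     = 0.050000 * 1051.61 - 48
     = 4.580625.
Step 4: Ties present; correction factor C = 1 - 54/(15^3 - 15) = 0.983929. Corrected H = 4.580625 / 0.983929 = 4.655445.
Step 5: Under H0, H ~ chi^2(3); p-value = 0.198837.
Step 6: alpha = 0.1. fail to reject H0.

H = 4.6554, df = 3, p = 0.198837, fail to reject H0.


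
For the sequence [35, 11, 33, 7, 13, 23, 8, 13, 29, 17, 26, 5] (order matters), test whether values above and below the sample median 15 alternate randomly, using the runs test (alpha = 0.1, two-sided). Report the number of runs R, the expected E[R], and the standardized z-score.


Step 1: Compute median = 15; label A = above, B = below.
Labels in order: ABABBABBAAAB  (n_A = 6, n_B = 6)
Step 2: Count runs R = 8.
Step 3: Under H0 (random ordering), E[R] = 2*n_A*n_B/(n_A+n_B) + 1 = 2*6*6/12 + 1 = 7.0000.
        Var[R] = 2*n_A*n_B*(2*n_A*n_B - n_A - n_B) / ((n_A+n_B)^2 * (n_A+n_B-1)) = 4320/1584 = 2.7273.
        SD[R] = 1.6514.
Step 4: Continuity-corrected z = (R - 0.5 - E[R]) / SD[R] = (8 - 0.5 - 7.0000) / 1.6514 = 0.3028.
Step 5: Two-sided p-value via normal approximation = 2*(1 - Phi(|z|)) = 0.762069.
Step 6: alpha = 0.1. fail to reject H0.

R = 8, z = 0.3028, p = 0.762069, fail to reject H0.
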